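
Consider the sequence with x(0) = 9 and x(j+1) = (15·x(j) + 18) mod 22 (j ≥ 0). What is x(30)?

9

Computing terms: x(0) = 9, x(1) = 21, x(2) = 3, x(3) = 19, x(4) = 17, x(5) = 9.
Since x(5) = x(0) = 9, the sequence is periodic with period 5.
So x(30) = x(0 + ((30-0) mod 5)) = x(0) = 9.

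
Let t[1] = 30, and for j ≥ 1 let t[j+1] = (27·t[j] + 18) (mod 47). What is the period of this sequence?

Computing terms: t[1] = 30; t[2] = 29; t[3] = 2; t[4] = 25; t[5] = 35; t[6] = 23; t[7] = 28; t[8] = 22; t[9] = 1; t[10] = 45; t[11] = 11; t[12] = 33; t[13] = 16; t[14] = 27; t[15] = 42; t[16] = 24; t[17] = 8; t[18] = 46; t[19] = 38; t[20] = 10; t[21] = 6; t[22] = 39; t[23] = 37; t[24] = 30.
Since t[24] = t[1] = 30, the sequence is periodic with period 23.

23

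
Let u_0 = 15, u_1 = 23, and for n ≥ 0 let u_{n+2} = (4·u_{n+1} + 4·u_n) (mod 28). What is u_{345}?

Listing terms: u_0 = 15, u_1 = 23, u_2 = 12, u_3 = 0, u_4 = 20, u_5 = 24, u_6 = 8, u_7 = 16, u_8 = 12, u_9 = 0.
Since (u_8, u_9) = (u_2, u_3) = (12, 0) (two consecutive terms determine the rest), the sequence is eventually periodic: after a pre-period of length 2 it cycles with period 6.
For n ≥ 2, u_n depends only on (n - 2) mod 6. (345 - 2) mod 6 = 1, so u_{345} = u_3 = 0.

0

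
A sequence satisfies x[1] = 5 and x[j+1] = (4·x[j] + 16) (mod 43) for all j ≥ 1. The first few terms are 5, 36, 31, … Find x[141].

x[1] = 5,  x[2] = 36,  x[3] = 31,  x[4] = 11,  x[5] = 17,  x[6] = 41,  x[7] = 8,  x[8] = 5.
Since x[8] = x[1] = 5, the sequence is periodic with period 7.
(141 - 1) mod 7 = 0, so x[141] = x[1] = 5.

5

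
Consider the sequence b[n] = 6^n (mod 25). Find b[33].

Listing terms: b[0] = 1, b[1] = 6, b[2] = 11, b[3] = 16, b[4] = 21, b[5] = 1.
Since b[5] = b[0] = 1, the sequence is periodic with period 5.
(33 - 0) mod 5 = 3, so b[33] = b[3] = 16.

16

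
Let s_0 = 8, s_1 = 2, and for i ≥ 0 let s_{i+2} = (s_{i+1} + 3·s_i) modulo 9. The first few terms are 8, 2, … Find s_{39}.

5

We have s_0 = 8; s_1 = 2; s_2 = 8; s_3 = 5; s_4 = 2; s_5 = 8.
Since (s_4, s_5) = (s_1, s_2) = (2, 8) (two consecutive terms determine the rest), the sequence is eventually periodic: after a pre-period of length 1 it cycles with period 3.
For i ≥ 1, s_i depends only on (i - 1) mod 3. (39 - 1) mod 3 = 2, so s_{39} = s_3 = 5.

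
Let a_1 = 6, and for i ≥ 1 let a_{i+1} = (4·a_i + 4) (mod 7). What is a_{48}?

Computing terms: a_1 = 6; a_2 = 0; a_3 = 4; a_4 = 6.
Since a_4 = a_1 = 6, the sequence is periodic with period 3.
So a_{48} = a_{1 + ((48-1) mod 3)} = a_3 = 4.

4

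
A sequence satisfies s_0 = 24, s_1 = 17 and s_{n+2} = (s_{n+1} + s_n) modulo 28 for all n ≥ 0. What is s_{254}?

Listing terms: s_0 = 24, s_1 = 17, s_2 = 13, s_3 = 2, s_4 = 15, s_5 = 17, s_6 = 4, s_7 = 21, s_8 = 25, s_9 = 18, s_{10} = 15, s_{11} = 5, s_{12} = 20, s_{13} = 25, s_{14} = 17, s_{15} = 14, s_{16} = 3, s_{17} = 17, s_{18} = 20, s_{19} = 9, s_{20} = 1, s_{21} = 10, s_{22} = 11, s_{23} = 21, s_{24} = 4, s_{25} = 25, s_{26} = 1, s_{27} = 26, s_{28} = 27, s_{29} = 25, s_{30} = 24, s_{31} = 21, s_{32} = 17, s_{33} = 10, s_{34} = 27, s_{35} = 9, s_{36} = 8, s_{37} = 17, s_{38} = 25, s_{39} = 14, s_{40} = 11, s_{41} = 25, s_{42} = 8, s_{43} = 5, s_{44} = 13, s_{45} = 18, s_{46} = 3, s_{47} = 21, s_{48} = 24, s_{49} = 17.
Since (s_{48}, s_{49}) = (s_0, s_1) = (24, 17) (two consecutive terms determine the rest), the sequence is periodic with period 48.
So s_{254} = s_{0 + ((254-0) mod 48)} = s_{14} = 17.

17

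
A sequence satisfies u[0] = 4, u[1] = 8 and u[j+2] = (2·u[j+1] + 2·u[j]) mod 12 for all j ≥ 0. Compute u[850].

8

Listing terms: u[0] = 4,  u[1] = 8,  u[2] = 0,  u[3] = 4,  u[4] = 8.
The sequence repeats with period 3.
So u[850] = u[0 + ((850-0) mod 3)] = u[1] = 8.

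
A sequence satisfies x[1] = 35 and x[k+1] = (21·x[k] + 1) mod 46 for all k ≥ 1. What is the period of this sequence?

Listing terms: x[1] = 35; x[2] = 0; x[3] = 1; x[4] = 22; x[5] = 3; x[6] = 18; x[7] = 11; x[8] = 2; x[9] = 43; x[10] = 30; x[11] = 33; x[12] = 4; x[13] = 39; x[14] = 38; x[15] = 17; x[16] = 36; x[17] = 21; x[18] = 28; x[19] = 37; x[20] = 42; x[21] = 9; x[22] = 6; x[23] = 35.
Since x[23] = x[1] = 35, the sequence is periodic with period 22.

22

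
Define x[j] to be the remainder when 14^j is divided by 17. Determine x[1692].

Computing terms: x[1] = 14, x[2] = 9, x[3] = 7, x[4] = 13, x[5] = 12, x[6] = 15, x[7] = 6, x[8] = 16, x[9] = 3, x[10] = 8, x[11] = 10, x[12] = 4, x[13] = 5, x[14] = 2, x[15] = 11, x[16] = 1, x[17] = 14.
The sequence repeats with period 16.
So x[1692] = x[1 + ((1692-1) mod 16)] = x[12] = 4.

4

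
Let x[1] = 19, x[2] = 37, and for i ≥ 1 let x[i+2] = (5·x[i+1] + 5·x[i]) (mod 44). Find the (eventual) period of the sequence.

30

Listing terms: x[1] = 19,  x[2] = 37,  x[3] = 16,  x[4] = 1,  x[5] = 41,  x[6] = 34,  x[7] = 23,  x[8] = 21,  x[9] = 0,  x[10] = 17,  x[11] = 41,  x[12] = 26,  x[13] = 27,  x[14] = 1,  x[15] = 8,  x[16] = 1,  x[17] = 1,  x[18] = 10,  x[19] = 11,  x[20] = 17,  x[21] = 8,  x[22] = 37,  x[23] = 5,  x[24] = 34,  x[25] = 19,  x[26] = 1,  x[27] = 12,  x[28] = 21,  x[29] = 33,  x[30] = 6,  x[31] = 19,  x[32] = 37.
Since (x[31], x[32]) = (x[1], x[2]) = (19, 37) (two consecutive terms determine the rest), the sequence is periodic with period 30.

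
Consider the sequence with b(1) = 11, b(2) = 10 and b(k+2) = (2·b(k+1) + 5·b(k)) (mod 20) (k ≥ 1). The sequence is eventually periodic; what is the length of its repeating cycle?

4

b(1) = 11,  b(2) = 10,  b(3) = 15,  b(4) = 0,  b(5) = 15,  b(6) = 10,  b(7) = 15.
Since (b(6), b(7)) = (b(2), b(3)) = (10, 15) (two consecutive terms determine the rest), the sequence is eventually periodic: after a pre-period of length 1 it cycles with period 4.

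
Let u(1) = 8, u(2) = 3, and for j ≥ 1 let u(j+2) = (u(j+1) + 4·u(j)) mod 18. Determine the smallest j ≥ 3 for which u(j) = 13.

8

u(1) = 8,  u(2) = 3,  u(3) = 17,  u(4) = 11,  u(5) = 7,  u(6) = 15,  u(7) = 7,  u(8) = 13,  u(9) = 5,  u(10) = 3,  u(11) = 5,  u(12) = 17,  u(13) = 1,  u(14) = 15,  u(15) = 1,  u(16) = 7,  u(17) = 11,  u(18) = 3,  u(19) = 11,  u(20) = 5,  u(21) = 13,  u(22) = 15,  u(23) = 13,  u(24) = 1,  u(25) = 17,  u(26) = 3,  u(27) = 17.
Since (u(26), u(27)) = (u(2), u(3)) = (3, 17) (two consecutive terms determine the rest), the sequence is eventually periodic: after a pre-period of length 1 it cycles with period 24.
The value 13 first appears (with j ≥ 3) at u(8).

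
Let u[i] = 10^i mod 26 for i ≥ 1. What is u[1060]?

We have u[1] = 10, u[2] = 22, u[3] = 12, u[4] = 16, u[5] = 4, u[6] = 14, u[7] = 10.
The sequence repeats with period 6.
(1060 - 1) mod 6 = 3, so u[1060] = u[4] = 16.

16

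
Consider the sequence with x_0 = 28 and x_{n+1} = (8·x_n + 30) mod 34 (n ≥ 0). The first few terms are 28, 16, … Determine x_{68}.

12

x_0 = 28,  x_1 = 16,  x_2 = 22,  x_3 = 2,  x_4 = 12,  x_5 = 24,  x_6 = 18,  x_7 = 4,  x_8 = 28.
Since x_8 = x_0 = 28, the sequence is periodic with period 8.
So x_{68} = x_{0 + ((68-0) mod 8)} = x_4 = 12.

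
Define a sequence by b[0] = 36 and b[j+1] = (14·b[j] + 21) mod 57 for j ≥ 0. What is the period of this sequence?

We have b[0] = 36; b[1] = 12; b[2] = 18; b[3] = 45; b[4] = 24; b[5] = 15; b[6] = 3; b[7] = 6; b[8] = 48; b[9] = 9; b[10] = 33; b[11] = 27; b[12] = 0; b[13] = 21; b[14] = 30; b[15] = 42; b[16] = 39; b[17] = 54; b[18] = 36.
The sequence repeats with period 18.

18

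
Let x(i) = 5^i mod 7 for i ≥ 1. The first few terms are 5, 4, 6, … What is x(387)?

x(1) = 5,  x(2) = 4,  x(3) = 6,  x(4) = 2,  x(5) = 3,  x(6) = 1,  x(7) = 5.
Since x(7) = x(1) = 5, the sequence is periodic with period 6.
(387 - 1) mod 6 = 2, so x(387) = x(3) = 6.

6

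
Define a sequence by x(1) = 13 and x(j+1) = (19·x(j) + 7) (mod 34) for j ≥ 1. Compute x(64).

20

We have x(1) = 13; x(2) = 16; x(3) = 5; x(4) = 0; x(5) = 7; x(6) = 4; x(7) = 15; x(8) = 20; x(9) = 13.
The sequence repeats with period 8.
So x(64) = x(1 + ((64-1) mod 8)) = x(8) = 20.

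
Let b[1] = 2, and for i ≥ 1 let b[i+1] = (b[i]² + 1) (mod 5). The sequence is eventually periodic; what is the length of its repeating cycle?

Computing terms: b[1] = 2; b[2] = 0; b[3] = 1; b[4] = 2.
The sequence repeats with period 3.

3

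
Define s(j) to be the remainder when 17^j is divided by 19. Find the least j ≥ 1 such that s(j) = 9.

8

Computing terms: s(0) = 1,  s(1) = 17,  s(2) = 4,  s(3) = 11,  s(4) = 16,  s(5) = 6,  s(6) = 7,  s(7) = 5,  s(8) = 9,  s(9) = 1.
Since s(9) = s(0) = 1, the sequence is periodic with period 9.
The value 9 first appears (with j ≥ 1) at s(8).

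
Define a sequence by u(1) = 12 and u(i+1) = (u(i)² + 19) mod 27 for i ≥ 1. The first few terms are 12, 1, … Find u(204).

u(1) = 12,  u(2) = 1,  u(3) = 20,  u(4) = 14,  u(5) = 26,  u(6) = 20.
Since u(6) = u(3) = 20, the sequence is eventually periodic: after a pre-period of length 2 it cycles with period 3.
For i ≥ 3, u(i) depends only on (i - 3) mod 3. (204 - 3) mod 3 = 0, so u(204) = u(3) = 20.

20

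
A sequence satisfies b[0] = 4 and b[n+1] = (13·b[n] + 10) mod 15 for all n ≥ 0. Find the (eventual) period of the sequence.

12

Computing terms: b[0] = 4,  b[1] = 2,  b[2] = 6,  b[3] = 13,  b[4] = 14,  b[5] = 12,  b[6] = 1,  b[7] = 8,  b[8] = 9,  b[9] = 7,  b[10] = 11,  b[11] = 3,  b[12] = 4.
The sequence repeats with period 12.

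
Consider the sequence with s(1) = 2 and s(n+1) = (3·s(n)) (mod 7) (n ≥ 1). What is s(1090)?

Listing terms: s(1) = 2,  s(2) = 6,  s(3) = 4,  s(4) = 5,  s(5) = 1,  s(6) = 3,  s(7) = 2.
Since s(7) = s(1) = 2, the sequence is periodic with period 6.
So s(1090) = s(1 + ((1090-1) mod 6)) = s(4) = 5.

5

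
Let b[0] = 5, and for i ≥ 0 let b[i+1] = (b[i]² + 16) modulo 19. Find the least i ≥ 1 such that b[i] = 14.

Computing terms: b[0] = 5,  b[1] = 3,  b[2] = 6,  b[3] = 14,  b[4] = 3.
Since b[4] = b[1] = 3, the sequence is eventually periodic: after a pre-period of length 1 it cycles with period 3.
The value 14 first appears (with i ≥ 1) at b[3].

3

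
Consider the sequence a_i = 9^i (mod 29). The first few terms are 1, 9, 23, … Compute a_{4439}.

Listing terms: a_0 = 1, a_1 = 9, a_2 = 23, a_3 = 4, a_4 = 7, a_5 = 5, a_6 = 16, a_7 = 28, a_8 = 20, a_9 = 6, a_{10} = 25, a_{11} = 22, a_{12} = 24, a_{13} = 13, a_{14} = 1.
Since a_{14} = a_0 = 1, the sequence is periodic with period 14.
(4439 - 0) mod 14 = 1, so a_{4439} = a_1 = 9.

9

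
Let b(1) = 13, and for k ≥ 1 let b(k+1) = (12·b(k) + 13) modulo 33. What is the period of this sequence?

11

Listing terms: b(1) = 13, b(2) = 4, b(3) = 28, b(4) = 19, b(5) = 10, b(6) = 1, b(7) = 25, b(8) = 16, b(9) = 7, b(10) = 31, b(11) = 22, b(12) = 13.
Since b(12) = b(1) = 13, the sequence is periodic with period 11.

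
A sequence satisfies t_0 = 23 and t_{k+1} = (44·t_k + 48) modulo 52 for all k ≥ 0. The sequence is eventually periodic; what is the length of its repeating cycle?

t_0 = 23, t_1 = 20, t_2 = 44, t_3 = 8, t_4 = 36, t_5 = 20.
Since t_5 = t_1 = 20, the sequence is eventually periodic: after a pre-period of length 1 it cycles with period 4.

4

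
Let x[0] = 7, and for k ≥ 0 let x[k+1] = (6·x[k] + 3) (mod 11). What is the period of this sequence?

We have x[0] = 7; x[1] = 1; x[2] = 9; x[3] = 2; x[4] = 4; x[5] = 5; x[6] = 0; x[7] = 3; x[8] = 10; x[9] = 8; x[10] = 7.
Since x[10] = x[0] = 7, the sequence is periodic with period 10.

10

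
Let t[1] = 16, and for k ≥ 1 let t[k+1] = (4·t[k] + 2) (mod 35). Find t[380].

31

We have t[1] = 16,  t[2] = 31,  t[3] = 21,  t[4] = 16.
Since t[4] = t[1] = 16, the sequence is periodic with period 3.
So t[380] = t[1 + ((380-1) mod 3)] = t[2] = 31.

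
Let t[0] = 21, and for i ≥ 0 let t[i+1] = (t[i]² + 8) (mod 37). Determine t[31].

t[0] = 21, t[1] = 5, t[2] = 33, t[3] = 24, t[4] = 29, t[5] = 35, t[6] = 12, t[7] = 4, t[8] = 24.
Since t[8] = t[3] = 24, the sequence is eventually periodic: after a pre-period of length 3 it cycles with period 5.
For i ≥ 3, t[i] depends only on (i - 3) mod 5. (31 - 3) mod 5 = 3, so t[31] = t[6] = 12.

12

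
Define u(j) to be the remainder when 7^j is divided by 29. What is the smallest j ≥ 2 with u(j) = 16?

Computing terms: u(1) = 7; u(2) = 20; u(3) = 24; u(4) = 23; u(5) = 16; u(6) = 25; u(7) = 1; u(8) = 7.
Since u(8) = u(1) = 7, the sequence is periodic with period 7.
The value 16 first appears (with j ≥ 2) at u(5).

5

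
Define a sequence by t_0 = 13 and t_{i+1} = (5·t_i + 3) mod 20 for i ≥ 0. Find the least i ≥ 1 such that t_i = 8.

1

t_0 = 13,  t_1 = 8,  t_2 = 3,  t_3 = 18,  t_4 = 13.
Since t_4 = t_0 = 13, the sequence is periodic with period 4.
The value 8 first appears (with i ≥ 1) at t_1.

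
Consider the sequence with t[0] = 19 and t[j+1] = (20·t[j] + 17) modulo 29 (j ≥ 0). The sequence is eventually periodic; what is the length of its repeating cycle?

7

t[0] = 19; t[1] = 20; t[2] = 11; t[3] = 5; t[4] = 1; t[5] = 8; t[6] = 3; t[7] = 19.
The sequence repeats with period 7.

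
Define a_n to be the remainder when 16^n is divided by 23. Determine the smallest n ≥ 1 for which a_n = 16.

We have a_0 = 1; a_1 = 16; a_2 = 3; a_3 = 2; a_4 = 9; a_5 = 6; a_6 = 4; a_7 = 18; a_8 = 12; a_9 = 8; a_{10} = 13; a_{11} = 1.
The sequence repeats with period 11.
The value 16 first appears (with n ≥ 1) at a_1.

1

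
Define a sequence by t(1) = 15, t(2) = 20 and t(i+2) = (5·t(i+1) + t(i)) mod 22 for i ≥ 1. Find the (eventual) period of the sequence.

24

We have t(1) = 15, t(2) = 20, t(3) = 5, t(4) = 1, t(5) = 10, t(6) = 7, t(7) = 1, t(8) = 12, t(9) = 17, t(10) = 9, t(11) = 18, t(12) = 11, t(13) = 7, t(14) = 2, t(15) = 17, t(16) = 21, t(17) = 12, t(18) = 15, t(19) = 21, t(20) = 10, t(21) = 5, t(22) = 13, t(23) = 4, t(24) = 11, t(25) = 15, t(26) = 20.
The sequence repeats with period 24.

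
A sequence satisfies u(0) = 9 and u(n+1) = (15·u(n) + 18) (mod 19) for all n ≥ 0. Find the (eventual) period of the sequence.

18

Computing terms: u(0) = 9,  u(1) = 1,  u(2) = 14,  u(3) = 0,  u(4) = 18,  u(5) = 3,  u(6) = 6,  u(7) = 13,  u(8) = 4,  u(9) = 2,  u(10) = 10,  u(11) = 16,  u(12) = 11,  u(13) = 12,  u(14) = 8,  u(15) = 5,  u(16) = 17,  u(17) = 7,  u(18) = 9.
Since u(18) = u(0) = 9, the sequence is periodic with period 18.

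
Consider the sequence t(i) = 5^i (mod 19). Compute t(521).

t(0) = 1,  t(1) = 5,  t(2) = 6,  t(3) = 11,  t(4) = 17,  t(5) = 9,  t(6) = 7,  t(7) = 16,  t(8) = 4,  t(9) = 1.
The sequence repeats with period 9.
(521 - 0) mod 9 = 8, so t(521) = t(8) = 4.

4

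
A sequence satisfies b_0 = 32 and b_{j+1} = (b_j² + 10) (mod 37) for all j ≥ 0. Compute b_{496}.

We have b_0 = 32, b_1 = 35, b_2 = 14, b_3 = 21, b_4 = 7, b_5 = 22, b_6 = 13, b_7 = 31, b_8 = 9, b_9 = 17, b_{10} = 3, b_{11} = 19, b_{12} = 1, b_{13} = 11, b_{14} = 20, b_{15} = 3.
Since b_{15} = b_{10} = 3, the sequence is eventually periodic: after a pre-period of length 10 it cycles with period 5.
For j ≥ 10, b_j depends only on (j - 10) mod 5. (496 - 10) mod 5 = 1, so b_{496} = b_{11} = 19.

19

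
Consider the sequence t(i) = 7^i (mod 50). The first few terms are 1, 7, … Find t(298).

t(0) = 1; t(1) = 7; t(2) = 49; t(3) = 43; t(4) = 1.
Since t(4) = t(0) = 1, the sequence is periodic with period 4.
(298 - 0) mod 4 = 2, so t(298) = t(2) = 49.

49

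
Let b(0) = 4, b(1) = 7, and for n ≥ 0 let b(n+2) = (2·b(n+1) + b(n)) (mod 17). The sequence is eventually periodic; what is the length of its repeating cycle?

16

We have b(0) = 4; b(1) = 7; b(2) = 1; b(3) = 9; b(4) = 2; b(5) = 13; b(6) = 11; b(7) = 1; b(8) = 13; b(9) = 10; b(10) = 16; b(11) = 8; b(12) = 15; b(13) = 4; b(14) = 6; b(15) = 16; b(16) = 4; b(17) = 7.
Since (b(16), b(17)) = (b(0), b(1)) = (4, 7) (two consecutive terms determine the rest), the sequence is periodic with period 16.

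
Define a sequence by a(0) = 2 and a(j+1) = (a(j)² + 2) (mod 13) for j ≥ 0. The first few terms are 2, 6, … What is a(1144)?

We have a(0) = 2; a(1) = 6; a(2) = 12; a(3) = 3; a(4) = 11; a(5) = 6.
Since a(5) = a(1) = 6, the sequence is eventually periodic: after a pre-period of length 1 it cycles with period 4.
For j ≥ 1, a(j) depends only on (j - 1) mod 4. (1144 - 1) mod 4 = 3, so a(1144) = a(4) = 11.

11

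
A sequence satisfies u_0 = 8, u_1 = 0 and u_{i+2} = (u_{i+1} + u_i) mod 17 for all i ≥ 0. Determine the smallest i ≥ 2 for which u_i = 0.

10

Listing terms: u_0 = 8, u_1 = 0, u_2 = 8, u_3 = 8, u_4 = 16, u_5 = 7, u_6 = 6, u_7 = 13, u_8 = 2, u_9 = 15, u_{10} = 0, u_{11} = 15, u_{12} = 15, u_{13} = 13, u_{14} = 11, u_{15} = 7, u_{16} = 1, u_{17} = 8, u_{18} = 9, u_{19} = 0, u_{20} = 9, u_{21} = 9, u_{22} = 1, u_{23} = 10, u_{24} = 11, u_{25} = 4, u_{26} = 15, u_{27} = 2, u_{28} = 0, u_{29} = 2, u_{30} = 2, u_{31} = 4, u_{32} = 6, u_{33} = 10, u_{34} = 16, u_{35} = 9, u_{36} = 8, u_{37} = 0.
The sequence repeats with period 36.
The value 0 first appears (with i ≥ 2) at u_{10}.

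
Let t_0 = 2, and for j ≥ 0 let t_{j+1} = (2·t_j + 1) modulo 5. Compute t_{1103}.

t_0 = 2, t_1 = 0, t_2 = 1, t_3 = 3, t_4 = 2.
Since t_4 = t_0 = 2, the sequence is periodic with period 4.
So t_{1103} = t_{0 + ((1103-0) mod 4)} = t_3 = 3.

3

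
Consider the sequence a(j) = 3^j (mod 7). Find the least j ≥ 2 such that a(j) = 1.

6

Computing terms: a(1) = 3, a(2) = 2, a(3) = 6, a(4) = 4, a(5) = 5, a(6) = 1, a(7) = 3.
Since a(7) = a(1) = 3, the sequence is periodic with period 6.
The value 1 first appears (with j ≥ 2) at a(6).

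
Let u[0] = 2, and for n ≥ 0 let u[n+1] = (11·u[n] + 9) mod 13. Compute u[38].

We have u[0] = 2, u[1] = 5, u[2] = 12, u[3] = 11, u[4] = 0, u[5] = 9, u[6] = 4, u[7] = 1, u[8] = 7, u[9] = 8, u[10] = 6, u[11] = 10, u[12] = 2.
The sequence repeats with period 12.
(38 - 0) mod 12 = 2, so u[38] = u[2] = 12.

12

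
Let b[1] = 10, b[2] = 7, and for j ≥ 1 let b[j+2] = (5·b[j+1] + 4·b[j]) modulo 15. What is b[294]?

2

Listing terms: b[1] = 10, b[2] = 7, b[3] = 0, b[4] = 13, b[5] = 5, b[6] = 2, b[7] = 0, b[8] = 8, b[9] = 10, b[10] = 7.
The sequence repeats with period 8.
So b[294] = b[1 + ((294-1) mod 8)] = b[6] = 2.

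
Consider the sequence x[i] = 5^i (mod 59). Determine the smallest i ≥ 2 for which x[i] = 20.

Computing terms: x[1] = 5, x[2] = 25, x[3] = 7, x[4] = 35, x[5] = 57, x[6] = 49, x[7] = 9, x[8] = 45, x[9] = 48, x[10] = 4, x[11] = 20, x[12] = 41, x[13] = 28, x[14] = 22, x[15] = 51, x[16] = 19, x[17] = 36, x[18] = 3, x[19] = 15, x[20] = 16, x[21] = 21, x[22] = 46, x[23] = 53, x[24] = 29, x[25] = 27, x[26] = 17, x[27] = 26, x[28] = 12, x[29] = 1, x[30] = 5.
The sequence repeats with period 29.
The value 20 first appears (with i ≥ 2) at x[11].

11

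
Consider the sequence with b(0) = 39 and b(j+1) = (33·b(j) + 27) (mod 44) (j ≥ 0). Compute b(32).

Computing terms: b(0) = 39,  b(1) = 38,  b(2) = 5,  b(3) = 16,  b(4) = 27,  b(5) = 38.
Since b(5) = b(1) = 38, the sequence is eventually periodic: after a pre-period of length 1 it cycles with period 4.
For j ≥ 1, b(j) depends only on (j - 1) mod 4. (32 - 1) mod 4 = 3, so b(32) = b(4) = 27.

27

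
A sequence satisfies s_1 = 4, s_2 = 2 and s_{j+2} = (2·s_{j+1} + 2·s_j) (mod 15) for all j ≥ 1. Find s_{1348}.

Computing terms: s_1 = 4,  s_2 = 2,  s_3 = 12,  s_4 = 13,  s_5 = 5,  s_6 = 6,  s_7 = 7,  s_8 = 11,  s_9 = 6,  s_{10} = 4,  s_{11} = 5,  s_{12} = 3,  s_{13} = 1,  s_{14} = 8,  s_{15} = 3,  s_{16} = 7,  s_{17} = 5,  s_{18} = 9,  s_{19} = 13,  s_{20} = 14,  s_{21} = 9,  s_{22} = 1,  s_{23} = 5,  s_{24} = 12,  s_{25} = 4,  s_{26} = 2.
The sequence repeats with period 24.
(1348 - 1) mod 24 = 3, so s_{1348} = s_4 = 13.

13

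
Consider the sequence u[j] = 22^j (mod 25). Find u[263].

We have u[1] = 22; u[2] = 9; u[3] = 23; u[4] = 6; u[5] = 7; u[6] = 4; u[7] = 13; u[8] = 11; u[9] = 17; u[10] = 24; u[11] = 3; u[12] = 16; u[13] = 2; u[14] = 19; u[15] = 18; u[16] = 21; u[17] = 12; u[18] = 14; u[19] = 8; u[20] = 1; u[21] = 22.
Since u[21] = u[1] = 22, the sequence is periodic with period 20.
So u[263] = u[1 + ((263-1) mod 20)] = u[3] = 23.

23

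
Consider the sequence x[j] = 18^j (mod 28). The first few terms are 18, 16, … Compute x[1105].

x[1] = 18; x[2] = 16; x[3] = 8; x[4] = 4; x[5] = 16.
Since x[5] = x[2] = 16, the sequence is eventually periodic: after a pre-period of length 1 it cycles with period 3.
For j ≥ 2, x[j] depends only on (j - 2) mod 3. (1105 - 2) mod 3 = 2, so x[1105] = x[4] = 4.

4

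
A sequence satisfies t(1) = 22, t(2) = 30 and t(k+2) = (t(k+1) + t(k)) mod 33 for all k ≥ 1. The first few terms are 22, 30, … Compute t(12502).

30

t(1) = 22,  t(2) = 30,  t(3) = 19,  t(4) = 16,  t(5) = 2,  t(6) = 18,  t(7) = 20,  t(8) = 5,  t(9) = 25,  t(10) = 30,  t(11) = 22,  t(12) = 19,  t(13) = 8,  t(14) = 27,  t(15) = 2,  t(16) = 29,  t(17) = 31,  t(18) = 27,  t(19) = 25,  t(20) = 19,  t(21) = 11,  t(22) = 30,  t(23) = 8,  t(24) = 5,  t(25) = 13,  t(26) = 18,  t(27) = 31,  t(28) = 16,  t(29) = 14,  t(30) = 30,  t(31) = 11,  t(32) = 8,  t(33) = 19,  t(34) = 27,  t(35) = 13,  t(36) = 7,  t(37) = 20,  t(38) = 27,  t(39) = 14,  t(40) = 8,  t(41) = 22,  t(42) = 30.
The sequence repeats with period 40.
(12502 - 1) mod 40 = 21, so t(12502) = t(22) = 30.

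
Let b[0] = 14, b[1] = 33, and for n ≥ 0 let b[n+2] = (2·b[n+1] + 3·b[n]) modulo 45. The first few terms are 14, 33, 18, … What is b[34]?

18

Computing terms: b[0] = 14, b[1] = 33, b[2] = 18, b[3] = 0, b[4] = 9, b[5] = 18, b[6] = 18, b[7] = 0.
Since (b[6], b[7]) = (b[2], b[3]) = (18, 0) (two consecutive terms determine the rest), the sequence is eventually periodic: after a pre-period of length 2 it cycles with period 4.
For n ≥ 2, b[n] depends only on (n - 2) mod 4. (34 - 2) mod 4 = 0, so b[34] = b[2] = 18.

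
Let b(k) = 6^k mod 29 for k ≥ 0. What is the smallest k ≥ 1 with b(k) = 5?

b(0) = 1,  b(1) = 6,  b(2) = 7,  b(3) = 13,  b(4) = 20,  b(5) = 4,  b(6) = 24,  b(7) = 28,  b(8) = 23,  b(9) = 22,  b(10) = 16,  b(11) = 9,  b(12) = 25,  b(13) = 5,  b(14) = 1.
The sequence repeats with period 14.
The value 5 first appears (with k ≥ 1) at b(13).

13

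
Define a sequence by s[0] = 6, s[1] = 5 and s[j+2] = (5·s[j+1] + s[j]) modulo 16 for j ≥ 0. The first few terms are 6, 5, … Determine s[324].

We have s[0] = 6; s[1] = 5; s[2] = 15; s[3] = 0; s[4] = 15; s[5] = 11; s[6] = 6; s[7] = 9; s[8] = 3; s[9] = 8; s[10] = 11; s[11] = 15; s[12] = 6; s[13] = 13; s[14] = 7; s[15] = 0; s[16] = 7; s[17] = 3; s[18] = 6; s[19] = 1; s[20] = 11; s[21] = 8; s[22] = 3; s[23] = 7; s[24] = 6; s[25] = 5.
Since (s[24], s[25]) = (s[0], s[1]) = (6, 5) (two consecutive terms determine the rest), the sequence is periodic with period 24.
So s[324] = s[0 + ((324-0) mod 24)] = s[12] = 6.

6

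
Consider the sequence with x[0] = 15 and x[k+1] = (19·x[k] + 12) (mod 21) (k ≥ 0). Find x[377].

We have x[0] = 15,  x[1] = 3,  x[2] = 6,  x[3] = 0,  x[4] = 12,  x[5] = 9,  x[6] = 15.
Since x[6] = x[0] = 15, the sequence is periodic with period 6.
(377 - 0) mod 6 = 5, so x[377] = x[5] = 9.

9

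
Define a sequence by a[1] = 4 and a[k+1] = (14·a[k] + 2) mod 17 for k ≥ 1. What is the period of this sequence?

a[1] = 4, a[2] = 7, a[3] = 15, a[4] = 8, a[5] = 12, a[6] = 0, a[7] = 2, a[8] = 13, a[9] = 14, a[10] = 11, a[11] = 3, a[12] = 10, a[13] = 6, a[14] = 1, a[15] = 16, a[16] = 5, a[17] = 4.
Since a[17] = a[1] = 4, the sequence is periodic with period 16.

16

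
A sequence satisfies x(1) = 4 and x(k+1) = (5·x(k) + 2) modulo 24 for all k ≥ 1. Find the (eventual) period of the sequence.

4

We have x(1) = 4, x(2) = 22, x(3) = 16, x(4) = 10, x(5) = 4.
Since x(5) = x(1) = 4, the sequence is periodic with period 4.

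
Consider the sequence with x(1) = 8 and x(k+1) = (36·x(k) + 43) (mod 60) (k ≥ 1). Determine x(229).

x(1) = 8; x(2) = 31; x(3) = 19; x(4) = 7; x(5) = 55; x(6) = 43; x(7) = 31.
Since x(7) = x(2) = 31, the sequence is eventually periodic: after a pre-period of length 1 it cycles with period 5.
For k ≥ 2, x(k) depends only on (k - 2) mod 5. (229 - 2) mod 5 = 2, so x(229) = x(4) = 7.

7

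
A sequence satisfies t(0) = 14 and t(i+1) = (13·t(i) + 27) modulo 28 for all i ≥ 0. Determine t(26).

t(0) = 14, t(1) = 13, t(2) = 0, t(3) = 27, t(4) = 14.
Since t(4) = t(0) = 14, the sequence is periodic with period 4.
(26 - 0) mod 4 = 2, so t(26) = t(2) = 0.

0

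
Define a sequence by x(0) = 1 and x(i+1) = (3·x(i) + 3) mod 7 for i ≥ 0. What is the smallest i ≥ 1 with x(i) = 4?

x(0) = 1,  x(1) = 6,  x(2) = 0,  x(3) = 3,  x(4) = 5,  x(5) = 4,  x(6) = 1.
The sequence repeats with period 6.
The value 4 first appears (with i ≥ 1) at x(5).

5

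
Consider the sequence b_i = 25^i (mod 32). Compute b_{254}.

17

Computing terms: b_1 = 25,  b_2 = 17,  b_3 = 9,  b_4 = 1,  b_5 = 25.
The sequence repeats with period 4.
So b_{254} = b_{1 + ((254-1) mod 4)} = b_2 = 17.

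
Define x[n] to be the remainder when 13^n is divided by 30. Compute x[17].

We have x[0] = 1, x[1] = 13, x[2] = 19, x[3] = 7, x[4] = 1.
The sequence repeats with period 4.
So x[17] = x[0 + ((17-0) mod 4)] = x[1] = 13.

13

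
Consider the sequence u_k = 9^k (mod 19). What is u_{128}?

5

Listing terms: u_1 = 9; u_2 = 5; u_3 = 7; u_4 = 6; u_5 = 16; u_6 = 11; u_7 = 4; u_8 = 17; u_9 = 1; u_{10} = 9.
The sequence repeats with period 9.
So u_{128} = u_{1 + ((128-1) mod 9)} = u_2 = 5.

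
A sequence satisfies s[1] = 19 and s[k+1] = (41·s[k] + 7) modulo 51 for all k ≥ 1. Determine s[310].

45

Computing terms: s[1] = 19, s[2] = 21, s[3] = 1, s[4] = 48, s[5] = 37, s[6] = 45, s[7] = 16, s[8] = 0, s[9] = 7, s[10] = 39, s[11] = 25, s[12] = 12, s[13] = 40, s[14] = 15, s[15] = 10, s[16] = 9, s[17] = 19.
Since s[17] = s[1] = 19, the sequence is periodic with period 16.
(310 - 1) mod 16 = 5, so s[310] = s[6] = 45.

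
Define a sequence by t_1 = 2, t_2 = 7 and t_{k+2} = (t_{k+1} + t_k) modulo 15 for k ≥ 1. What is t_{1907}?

t_1 = 2, t_2 = 7, t_3 = 9, t_4 = 1, t_5 = 10, t_6 = 11, t_7 = 6, t_8 = 2, t_9 = 8, t_{10} = 10, t_{11} = 3, t_{12} = 13, t_{13} = 1, t_{14} = 14, t_{15} = 0, t_{16} = 14, t_{17} = 14, t_{18} = 13, t_{19} = 12, t_{20} = 10, t_{21} = 7, t_{22} = 2, t_{23} = 9, t_{24} = 11, t_{25} = 5, t_{26} = 1, t_{27} = 6, t_{28} = 7, t_{29} = 13, t_{30} = 5, t_{31} = 3, t_{32} = 8, t_{33} = 11, t_{34} = 4, t_{35} = 0, t_{36} = 4, t_{37} = 4, t_{38} = 8, t_{39} = 12, t_{40} = 5, t_{41} = 2, t_{42} = 7.
The sequence repeats with period 40.
(1907 - 1) mod 40 = 26, so t_{1907} = t_{27} = 6.

6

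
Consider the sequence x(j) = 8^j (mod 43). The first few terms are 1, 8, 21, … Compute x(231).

42

We have x(0) = 1,  x(1) = 8,  x(2) = 21,  x(3) = 39,  x(4) = 11,  x(5) = 2,  x(6) = 16,  x(7) = 42,  x(8) = 35,  x(9) = 22,  x(10) = 4,  x(11) = 32,  x(12) = 41,  x(13) = 27,  x(14) = 1.
Since x(14) = x(0) = 1, the sequence is periodic with period 14.
(231 - 0) mod 14 = 7, so x(231) = x(7) = 42.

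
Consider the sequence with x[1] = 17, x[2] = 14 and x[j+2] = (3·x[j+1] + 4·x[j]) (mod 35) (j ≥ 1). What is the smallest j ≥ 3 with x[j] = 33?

Listing terms: x[1] = 17; x[2] = 14; x[3] = 5; x[4] = 1; x[5] = 23; x[6] = 3; x[7] = 31; x[8] = 0; x[9] = 19; x[10] = 22; x[11] = 2; x[12] = 24; x[13] = 10; x[14] = 21; x[15] = 33; x[16] = 8; x[17] = 16; x[18] = 10; x[19] = 24; x[20] = 7; x[21] = 12; x[22] = 29; x[23] = 30; x[24] = 31; x[25] = 3; x[26] = 28; x[27] = 26; x[28] = 15; x[29] = 9; x[30] = 17; x[31] = 17; x[32] = 14.
Since (x[31], x[32]) = (x[1], x[2]) = (17, 14) (two consecutive terms determine the rest), the sequence is periodic with period 30.
The value 33 first appears (with j ≥ 3) at x[15].

15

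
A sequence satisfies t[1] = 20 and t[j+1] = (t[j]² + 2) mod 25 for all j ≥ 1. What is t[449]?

Listing terms: t[1] = 20,  t[2] = 2,  t[3] = 6,  t[4] = 13,  t[5] = 21,  t[6] = 18,  t[7] = 1,  t[8] = 3,  t[9] = 11,  t[10] = 23,  t[11] = 6.
Since t[11] = t[3] = 6, the sequence is eventually periodic: after a pre-period of length 2 it cycles with period 8.
For j ≥ 3, t[j] depends only on (j - 3) mod 8. (449 - 3) mod 8 = 6, so t[449] = t[9] = 11.

11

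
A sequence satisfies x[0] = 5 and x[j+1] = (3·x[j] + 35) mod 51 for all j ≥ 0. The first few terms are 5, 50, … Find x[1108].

x[0] = 5, x[1] = 50, x[2] = 32, x[3] = 29, x[4] = 20, x[5] = 44, x[6] = 14, x[7] = 26, x[8] = 11, x[9] = 17, x[10] = 35, x[11] = 38, x[12] = 47, x[13] = 23, x[14] = 2, x[15] = 41, x[16] = 5.
Since x[16] = x[0] = 5, the sequence is periodic with period 16.
So x[1108] = x[0 + ((1108-0) mod 16)] = x[4] = 20.

20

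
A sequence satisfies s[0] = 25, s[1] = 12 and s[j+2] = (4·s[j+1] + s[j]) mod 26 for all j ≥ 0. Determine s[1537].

16

s[0] = 25,  s[1] = 12,  s[2] = 21,  s[3] = 18,  s[4] = 15,  s[5] = 0,  s[6] = 15,  s[7] = 8,  s[8] = 21,  s[9] = 14,  s[10] = 25,  s[11] = 10,  s[12] = 13,  s[13] = 10,  s[14] = 1,  s[15] = 14,  s[16] = 5,  s[17] = 8,  s[18] = 11,  s[19] = 0,  s[20] = 11,  s[21] = 18,  s[22] = 5,  s[23] = 12,  s[24] = 1,  s[25] = 16,  s[26] = 13,  s[27] = 16,  s[28] = 25,  s[29] = 12.
Since (s[28], s[29]) = (s[0], s[1]) = (25, 12) (two consecutive terms determine the rest), the sequence is periodic with period 28.
So s[1537] = s[0 + ((1537-0) mod 28)] = s[25] = 16.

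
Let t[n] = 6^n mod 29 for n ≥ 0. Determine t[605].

13

Computing terms: t[0] = 1; t[1] = 6; t[2] = 7; t[3] = 13; t[4] = 20; t[5] = 4; t[6] = 24; t[7] = 28; t[8] = 23; t[9] = 22; t[10] = 16; t[11] = 9; t[12] = 25; t[13] = 5; t[14] = 1.
Since t[14] = t[0] = 1, the sequence is periodic with period 14.
So t[605] = t[0 + ((605-0) mod 14)] = t[3] = 13.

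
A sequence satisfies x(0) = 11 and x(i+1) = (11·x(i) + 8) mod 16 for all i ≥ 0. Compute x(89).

We have x(0) = 11, x(1) = 1, x(2) = 3, x(3) = 9, x(4) = 11.
The sequence repeats with period 4.
(89 - 0) mod 4 = 1, so x(89) = x(1) = 1.

1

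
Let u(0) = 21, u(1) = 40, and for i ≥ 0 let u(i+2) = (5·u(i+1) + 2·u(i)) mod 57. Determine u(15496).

22

We have u(0) = 21,  u(1) = 40,  u(2) = 14,  u(3) = 36,  u(4) = 37,  u(5) = 29,  u(6) = 48,  u(7) = 13,  u(8) = 47,  u(9) = 33,  u(10) = 31,  u(11) = 50,  u(12) = 27,  u(13) = 7,  u(14) = 32,  u(15) = 3,  u(16) = 22,  u(17) = 2,  u(18) = 54,  u(19) = 46,  u(20) = 53,  u(21) = 15,  u(22) = 10,  u(23) = 23,  u(24) = 21,  u(25) = 37,  u(26) = 56,  u(27) = 12,  u(28) = 1,  u(29) = 29,  u(30) = 33,  u(31) = 52,  u(32) = 41,  u(33) = 24,  u(34) = 31,  u(35) = 32,  u(36) = 51,  u(37) = 34,  u(38) = 44,  u(39) = 3,  u(40) = 46,  u(41) = 8,  u(42) = 18,  u(43) = 49,  u(44) = 53,  u(45) = 21,  u(46) = 40.
The sequence repeats with period 45.
So u(15496) = u(0 + ((15496-0) mod 45)) = u(16) = 22.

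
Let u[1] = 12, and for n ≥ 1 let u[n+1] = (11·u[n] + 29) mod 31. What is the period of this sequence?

30

Computing terms: u[1] = 12,  u[2] = 6,  u[3] = 2,  u[4] = 20,  u[5] = 1,  u[6] = 9,  u[7] = 4,  u[8] = 11,  u[9] = 26,  u[10] = 5,  u[11] = 22,  u[12] = 23,  u[13] = 3,  u[14] = 0,  u[15] = 29,  u[16] = 7,  u[17] = 13,  u[18] = 17,  u[19] = 30,  u[20] = 18,  u[21] = 10,  u[22] = 15,  u[23] = 8,  u[24] = 24,  u[25] = 14,  u[26] = 28,  u[27] = 27,  u[28] = 16,  u[29] = 19,  u[30] = 21,  u[31] = 12.
The sequence repeats with period 30.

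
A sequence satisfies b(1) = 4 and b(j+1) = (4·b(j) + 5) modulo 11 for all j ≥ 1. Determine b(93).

1

We have b(1) = 4,  b(2) = 10,  b(3) = 1,  b(4) = 9,  b(5) = 8,  b(6) = 4.
The sequence repeats with period 5.
(93 - 1) mod 5 = 2, so b(93) = b(3) = 1.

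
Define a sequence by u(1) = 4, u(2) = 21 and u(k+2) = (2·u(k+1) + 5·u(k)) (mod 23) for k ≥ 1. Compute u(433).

u(1) = 4; u(2) = 21; u(3) = 16; u(4) = 22; u(5) = 9; u(6) = 13; u(7) = 2; u(8) = 0; u(9) = 10; u(10) = 20; u(11) = 21; u(12) = 4; u(13) = 21.
The sequence repeats with period 11.
So u(433) = u(1 + ((433-1) mod 11)) = u(4) = 22.

22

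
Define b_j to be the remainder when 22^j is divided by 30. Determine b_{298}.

4

We have b_1 = 22, b_2 = 4, b_3 = 28, b_4 = 16, b_5 = 22.
The sequence repeats with period 4.
(298 - 1) mod 4 = 1, so b_{298} = b_2 = 4.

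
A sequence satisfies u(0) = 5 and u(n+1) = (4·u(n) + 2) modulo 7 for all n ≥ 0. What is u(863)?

Computing terms: u(0) = 5; u(1) = 1; u(2) = 6; u(3) = 5.
The sequence repeats with period 3.
So u(863) = u(0 + ((863-0) mod 3)) = u(2) = 6.

6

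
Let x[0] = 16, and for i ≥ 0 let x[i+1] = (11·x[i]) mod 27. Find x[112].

4

Computing terms: x[0] = 16,  x[1] = 14,  x[2] = 19,  x[3] = 20,  x[4] = 4,  x[5] = 17,  x[6] = 25,  x[7] = 5,  x[8] = 1,  x[9] = 11,  x[10] = 13,  x[11] = 8,  x[12] = 7,  x[13] = 23,  x[14] = 10,  x[15] = 2,  x[16] = 22,  x[17] = 26,  x[18] = 16.
Since x[18] = x[0] = 16, the sequence is periodic with period 18.
(112 - 0) mod 18 = 4, so x[112] = x[4] = 4.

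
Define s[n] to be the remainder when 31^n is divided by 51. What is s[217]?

We have s[1] = 31; s[2] = 43; s[3] = 7; s[4] = 13; s[5] = 46; s[6] = 49; s[7] = 40; s[8] = 16; s[9] = 37; s[10] = 25; s[11] = 10; s[12] = 4; s[13] = 22; s[14] = 19; s[15] = 28; s[16] = 1; s[17] = 31.
The sequence repeats with period 16.
So s[217] = s[1 + ((217-1) mod 16)] = s[9] = 37.

37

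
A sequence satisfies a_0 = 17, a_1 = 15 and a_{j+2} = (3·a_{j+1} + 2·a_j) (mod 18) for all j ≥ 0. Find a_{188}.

11

We have a_0 = 17, a_1 = 15, a_2 = 7, a_3 = 15, a_4 = 5, a_5 = 9, a_6 = 1, a_7 = 3, a_8 = 11, a_9 = 3, a_{10} = 13, a_{11} = 9, a_{12} = 17, a_{13} = 15.
Since (a_{12}, a_{13}) = (a_0, a_1) = (17, 15) (two consecutive terms determine the rest), the sequence is periodic with period 12.
So a_{188} = a_{0 + ((188-0) mod 12)} = a_8 = 11.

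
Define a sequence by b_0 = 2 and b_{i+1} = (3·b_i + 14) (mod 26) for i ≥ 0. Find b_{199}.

20

Computing terms: b_0 = 2,  b_1 = 20,  b_2 = 22,  b_3 = 2.
The sequence repeats with period 3.
So b_{199} = b_{0 + ((199-0) mod 3)} = b_1 = 20.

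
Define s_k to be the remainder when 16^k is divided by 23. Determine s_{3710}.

Computing terms: s_1 = 16; s_2 = 3; s_3 = 2; s_4 = 9; s_5 = 6; s_6 = 4; s_7 = 18; s_8 = 12; s_9 = 8; s_{10} = 13; s_{11} = 1; s_{12} = 16.
The sequence repeats with period 11.
(3710 - 1) mod 11 = 2, so s_{3710} = s_3 = 2.

2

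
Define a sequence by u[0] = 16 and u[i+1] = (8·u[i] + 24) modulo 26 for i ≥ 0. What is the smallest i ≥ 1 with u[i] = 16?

4

Listing terms: u[0] = 16,  u[1] = 22,  u[2] = 18,  u[3] = 12,  u[4] = 16.
Since u[4] = u[0] = 16, the sequence is periodic with period 4.
The value 16 next appears (with i ≥ 1) at u[4].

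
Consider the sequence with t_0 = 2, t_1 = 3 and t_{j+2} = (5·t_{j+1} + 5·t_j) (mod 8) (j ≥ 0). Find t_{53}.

Listing terms: t_0 = 2, t_1 = 3, t_2 = 1, t_3 = 4, t_4 = 1, t_5 = 1, t_6 = 2, t_7 = 7, t_8 = 5, t_9 = 4, t_{10} = 5, t_{11} = 5, t_{12} = 2, t_{13} = 3.
The sequence repeats with period 12.
So t_{53} = t_{0 + ((53-0) mod 12)} = t_5 = 1.

1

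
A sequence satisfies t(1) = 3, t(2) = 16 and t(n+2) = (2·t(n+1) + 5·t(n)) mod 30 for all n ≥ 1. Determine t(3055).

Listing terms: t(1) = 3, t(2) = 16, t(3) = 17, t(4) = 24, t(5) = 13, t(6) = 26, t(7) = 27, t(8) = 4, t(9) = 23, t(10) = 6, t(11) = 7, t(12) = 14, t(13) = 3, t(14) = 16.
Since (t(13), t(14)) = (t(1), t(2)) = (3, 16) (two consecutive terms determine the rest), the sequence is periodic with period 12.
So t(3055) = t(1 + ((3055-1) mod 12)) = t(7) = 27.

27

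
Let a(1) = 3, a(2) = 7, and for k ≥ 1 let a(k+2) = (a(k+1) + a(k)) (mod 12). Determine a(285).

We have a(1) = 3, a(2) = 7, a(3) = 10, a(4) = 5, a(5) = 3, a(6) = 8, a(7) = 11, a(8) = 7, a(9) = 6, a(10) = 1, a(11) = 7, a(12) = 8, a(13) = 3, a(14) = 11, a(15) = 2, a(16) = 1, a(17) = 3, a(18) = 4, a(19) = 7, a(20) = 11, a(21) = 6, a(22) = 5, a(23) = 11, a(24) = 4, a(25) = 3, a(26) = 7.
Since (a(25), a(26)) = (a(1), a(2)) = (3, 7) (two consecutive terms determine the rest), the sequence is periodic with period 24.
(285 - 1) mod 24 = 20, so a(285) = a(21) = 6.

6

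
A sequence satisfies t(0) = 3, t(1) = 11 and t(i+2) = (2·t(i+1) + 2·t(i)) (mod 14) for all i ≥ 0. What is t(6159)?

10

We have t(0) = 3,  t(1) = 11,  t(2) = 0,  t(3) = 8,  t(4) = 2,  t(5) = 6,  t(6) = 2,  t(7) = 2,  t(8) = 8,  t(9) = 6,  t(10) = 0,  t(11) = 12,  t(12) = 10,  t(13) = 2,  t(14) = 10,  t(15) = 10,  t(16) = 12,  t(17) = 2,  t(18) = 0,  t(19) = 4,  t(20) = 8,  t(21) = 10,  t(22) = 8,  t(23) = 8,  t(24) = 4,  t(25) = 10,  t(26) = 0,  t(27) = 6,  t(28) = 12,  t(29) = 8,  t(30) = 12,  t(31) = 12,  t(32) = 6,  t(33) = 8,  t(34) = 0,  t(35) = 2,  t(36) = 4,  t(37) = 12,  t(38) = 4,  t(39) = 4,  t(40) = 2,  t(41) = 12,  t(42) = 0,  t(43) = 10,  t(44) = 6,  t(45) = 4,  t(46) = 6,  t(47) = 6,  t(48) = 10,  t(49) = 4,  t(50) = 0,  t(51) = 8.
Since (t(50), t(51)) = (t(2), t(3)) = (0, 8) (two consecutive terms determine the rest), the sequence is eventually periodic: after a pre-period of length 2 it cycles with period 48.
For i ≥ 2, t(i) depends only on (i - 2) mod 48. (6159 - 2) mod 48 = 13, so t(6159) = t(15) = 10.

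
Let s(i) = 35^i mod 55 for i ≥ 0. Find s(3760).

Computing terms: s(0) = 1, s(1) = 35, s(2) = 15, s(3) = 30, s(4) = 5, s(5) = 10, s(6) = 20, s(7) = 40, s(8) = 25, s(9) = 50, s(10) = 45, s(11) = 35.
Since s(11) = s(1) = 35, the sequence is eventually periodic: after a pre-period of length 1 it cycles with period 10.
For i ≥ 1, s(i) depends only on (i - 1) mod 10. (3760 - 1) mod 10 = 9, so s(3760) = s(10) = 45.

45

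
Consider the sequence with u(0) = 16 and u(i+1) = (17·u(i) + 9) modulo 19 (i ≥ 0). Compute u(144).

Computing terms: u(0) = 16,  u(1) = 15,  u(2) = 17,  u(3) = 13,  u(4) = 2,  u(5) = 5,  u(6) = 18,  u(7) = 11,  u(8) = 6,  u(9) = 16.
Since u(9) = u(0) = 16, the sequence is periodic with period 9.
So u(144) = u(0 + ((144-0) mod 9)) = u(0) = 16.

16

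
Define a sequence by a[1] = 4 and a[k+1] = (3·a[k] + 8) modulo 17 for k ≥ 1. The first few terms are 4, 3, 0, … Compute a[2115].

a[1] = 4; a[2] = 3; a[3] = 0; a[4] = 8; a[5] = 15; a[6] = 2; a[7] = 14; a[8] = 16; a[9] = 5; a[10] = 6; a[11] = 9; a[12] = 1; a[13] = 11; a[14] = 7; a[15] = 12; a[16] = 10; a[17] = 4.
The sequence repeats with period 16.
So a[2115] = a[1 + ((2115-1) mod 16)] = a[3] = 0.

0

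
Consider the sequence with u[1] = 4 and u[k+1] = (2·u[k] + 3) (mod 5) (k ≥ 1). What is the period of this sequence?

Listing terms: u[1] = 4; u[2] = 1; u[3] = 0; u[4] = 3; u[5] = 4.
Since u[5] = u[1] = 4, the sequence is periodic with period 4.

4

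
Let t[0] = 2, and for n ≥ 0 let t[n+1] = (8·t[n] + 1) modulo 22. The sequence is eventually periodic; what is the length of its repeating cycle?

We have t[0] = 2, t[1] = 17, t[2] = 5, t[3] = 19, t[4] = 21, t[5] = 15, t[6] = 11, t[7] = 1, t[8] = 9, t[9] = 7, t[10] = 13, t[11] = 17.
Since t[11] = t[1] = 17, the sequence is eventually periodic: after a pre-period of length 1 it cycles with period 10.

10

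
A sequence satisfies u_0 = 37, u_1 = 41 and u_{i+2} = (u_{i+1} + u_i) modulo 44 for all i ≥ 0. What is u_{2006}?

18

Computing terms: u_0 = 37, u_1 = 41, u_2 = 34, u_3 = 31, u_4 = 21, u_5 = 8, u_6 = 29, u_7 = 37, u_8 = 22, u_9 = 15, u_{10} = 37, u_{11} = 8, u_{12} = 1, u_{13} = 9, u_{14} = 10, u_{15} = 19, u_{16} = 29, u_{17} = 4, u_{18} = 33, u_{19} = 37, u_{20} = 26, u_{21} = 19, u_{22} = 1, u_{23} = 20, u_{24} = 21, u_{25} = 41, u_{26} = 18, u_{27} = 15, u_{28} = 33, u_{29} = 4, u_{30} = 37, u_{31} = 41.
Since (u_{30}, u_{31}) = (u_0, u_1) = (37, 41) (two consecutive terms determine the rest), the sequence is periodic with period 30.
(2006 - 0) mod 30 = 26, so u_{2006} = u_{26} = 18.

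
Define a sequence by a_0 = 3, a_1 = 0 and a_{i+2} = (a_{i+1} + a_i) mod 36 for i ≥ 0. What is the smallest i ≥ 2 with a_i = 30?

10

We have a_0 = 3, a_1 = 0, a_2 = 3, a_3 = 3, a_4 = 6, a_5 = 9, a_6 = 15, a_7 = 24, a_8 = 3, a_9 = 27, a_{10} = 30, a_{11} = 21, a_{12} = 15, a_{13} = 0, a_{14} = 15, a_{15} = 15, a_{16} = 30, a_{17} = 9, a_{18} = 3, a_{19} = 12, a_{20} = 15, a_{21} = 27, a_{22} = 6, a_{23} = 33, a_{24} = 3, a_{25} = 0.
The sequence repeats with period 24.
The value 30 first appears (with i ≥ 2) at a_{10}.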